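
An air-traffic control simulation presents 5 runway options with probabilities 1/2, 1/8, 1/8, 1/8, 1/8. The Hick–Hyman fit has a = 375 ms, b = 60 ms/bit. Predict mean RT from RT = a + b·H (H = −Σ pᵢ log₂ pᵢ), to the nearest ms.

H = −Σ pᵢ log₂ pᵢ = 0.5·1 + 0.125·3 + 0.125·3 + 0.125·3 + 0.125·3 = 2.000 bits.
RT = 375 + 60 × 2.000 = 495.00 ms.

495 ms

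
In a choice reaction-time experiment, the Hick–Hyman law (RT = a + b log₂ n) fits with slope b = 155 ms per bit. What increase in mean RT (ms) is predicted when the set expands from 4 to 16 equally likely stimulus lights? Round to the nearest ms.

310 ms

Only the slope matters, since a is common to both: ΔRT = b·log₂(n₂/n₁).
log₂(16) − log₂(4) = log₂(16/4) = log₂(4) = 2.
ΔRT = 155 × 2.0000 = 310.000 ms.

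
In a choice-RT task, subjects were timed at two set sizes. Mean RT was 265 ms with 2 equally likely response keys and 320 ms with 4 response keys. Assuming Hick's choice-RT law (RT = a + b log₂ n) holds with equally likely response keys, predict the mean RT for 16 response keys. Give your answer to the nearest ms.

430 ms

Fit slope and intercept:
  b = (320 − 265) / (log₂ 4 − log₂ 2) = 55 / (2 − 1) = 55 ms/bit
  a = 265 − 55 × 1 = 210 ms
Then RT(16) = 210 + 55 × log₂ 16 = 210 + 55 × 4 ≈ 430.000 ms.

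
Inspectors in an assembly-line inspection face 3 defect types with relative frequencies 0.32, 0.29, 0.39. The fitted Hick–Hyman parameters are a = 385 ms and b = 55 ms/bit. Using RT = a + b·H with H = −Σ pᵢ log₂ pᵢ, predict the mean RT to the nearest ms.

472 ms

Entropy contributions −pᵢ log₂ pᵢ: 0.5260, 0.5179, 0.5298; sum H = 1.5737 bits.
RT = a + bH = 385 + 55·1.5737 = 471.56 ms.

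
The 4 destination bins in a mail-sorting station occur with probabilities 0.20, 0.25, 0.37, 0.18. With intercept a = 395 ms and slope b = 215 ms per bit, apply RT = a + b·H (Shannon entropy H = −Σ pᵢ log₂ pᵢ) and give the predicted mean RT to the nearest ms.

812 ms

Entropy contributions −pᵢ log₂ pᵢ: 0.4644, 0.5000, 0.5307, 0.4453; sum H = 1.9404 bits.
RT = a + bH = 395 + 215·1.9404 = 812.19 ms.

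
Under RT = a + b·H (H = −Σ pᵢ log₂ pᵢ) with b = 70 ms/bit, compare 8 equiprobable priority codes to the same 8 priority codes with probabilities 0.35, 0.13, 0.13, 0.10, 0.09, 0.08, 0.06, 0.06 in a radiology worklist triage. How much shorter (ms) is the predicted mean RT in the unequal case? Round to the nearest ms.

Equiprobable entropy H₀ = log₂ 8 = 3.0000 bits.
Skewed entropy H = −Σ pᵢ log₂ pᵢ = 2.7188 bits.
ΔRT = b·(H₀ − H) = 70 × 0.2812 = 19.68 ms.

20 ms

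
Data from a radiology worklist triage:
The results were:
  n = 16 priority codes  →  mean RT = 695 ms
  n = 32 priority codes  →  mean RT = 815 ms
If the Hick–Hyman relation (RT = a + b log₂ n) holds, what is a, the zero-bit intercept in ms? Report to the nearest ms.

215 ms

Slope: b = (815 − 695) / (log₂ 32 − log₂ 16) = 120/1.0000 = 120 ms/bit.
a = RT₁ − b·log₂ n₁ = 695 − 120 × 4 = 215.000 ms.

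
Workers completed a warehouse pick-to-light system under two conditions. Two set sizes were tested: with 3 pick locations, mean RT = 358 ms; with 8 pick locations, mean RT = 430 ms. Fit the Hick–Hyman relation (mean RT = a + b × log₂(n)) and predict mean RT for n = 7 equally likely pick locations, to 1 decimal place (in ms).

420.2 ms

Fit slope and intercept:
  b = (430 − 358) / (log₂ 8 − log₂ 3) = 72 / (3 − 1.5850) = 50.882 ms/bit
  a = 358 − 50.882 × 1.5850 = 277.354 ms
Then RT(7) = 277.354 + 50.882 × log₂ 7 = 277.354 + 50.882 × 2.8074 ≈ 420.198 ms.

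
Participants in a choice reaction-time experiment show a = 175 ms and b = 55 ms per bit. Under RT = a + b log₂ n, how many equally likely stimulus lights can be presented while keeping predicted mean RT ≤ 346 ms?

55·log₂ n ≤ 346 − 175 = 171, giving log₂ n ≤ 3.1091 and n ≤ 8.628. The largest whole number is 8.

8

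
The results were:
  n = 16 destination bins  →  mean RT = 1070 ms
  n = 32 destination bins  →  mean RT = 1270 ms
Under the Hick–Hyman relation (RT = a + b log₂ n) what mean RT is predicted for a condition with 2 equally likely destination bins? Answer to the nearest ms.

With log₂ n on the abscissa the relation is linear; from the two conditions:
  b = (1270 − 1070) / (log₂ 32 − log₂ 16) = 200 / (5 − 4) = 200 ms/bit
  a = 1070 − 200 × 4 = 270 ms
Then RT(2) = 270 + 200 × log₂ 2 = 270 + 200 × 1 ≈ 470.000 ms.

470 ms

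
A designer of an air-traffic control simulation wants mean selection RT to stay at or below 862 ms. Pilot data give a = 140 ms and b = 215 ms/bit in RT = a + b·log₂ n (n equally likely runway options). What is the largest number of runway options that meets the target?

10

215·log₂ n ≤ 862 − 140 = 722, giving log₂ n ≤ 3.3581 and n ≤ 10.254. The largest whole number is 10.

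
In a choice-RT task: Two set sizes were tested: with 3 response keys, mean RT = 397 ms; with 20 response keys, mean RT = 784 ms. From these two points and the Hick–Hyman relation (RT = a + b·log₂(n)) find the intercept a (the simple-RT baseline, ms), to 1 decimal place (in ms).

Slope: b = (784 − 397) / (log₂ 20 − log₂ 3) = 387/2.7370 = 141.397 ms/bit.
a = RT₁ − b·log₂ n₁ = 397 − 141.397 × 1.5850 = 172.890 ms.

172.9 ms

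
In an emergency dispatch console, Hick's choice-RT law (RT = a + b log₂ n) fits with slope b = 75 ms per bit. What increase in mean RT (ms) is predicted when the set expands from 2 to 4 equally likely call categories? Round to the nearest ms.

Only the slope matters, since a is common to both: ΔRT = b·log₂(n₂/n₁).
log₂(4) − log₂(2) = log₂(4/2) = log₂(2) = 1.
ΔRT = 75 × 1.0000 = 75.000 ms.

75 ms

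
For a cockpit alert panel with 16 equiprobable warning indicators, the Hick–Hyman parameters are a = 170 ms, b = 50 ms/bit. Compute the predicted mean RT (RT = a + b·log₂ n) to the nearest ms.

log₂(16) = 4 bits, so RT = 170 + 50 × 4 ≈ 370.000 ms.

370 ms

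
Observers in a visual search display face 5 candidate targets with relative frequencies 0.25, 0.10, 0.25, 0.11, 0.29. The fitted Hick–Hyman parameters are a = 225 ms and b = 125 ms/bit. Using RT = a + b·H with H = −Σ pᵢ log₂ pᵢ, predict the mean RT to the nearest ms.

500 ms

H = 0.25·log₂(1/0.25) + 0.10·log₂(1/0.10) + 0.25·log₂(1/0.25) + 0.11·log₂(1/0.11) + 0.29·log₂(1/0.29) = 2.2004 bits.
RT = 225 + 125 × 2.2004 = 500.05 ms.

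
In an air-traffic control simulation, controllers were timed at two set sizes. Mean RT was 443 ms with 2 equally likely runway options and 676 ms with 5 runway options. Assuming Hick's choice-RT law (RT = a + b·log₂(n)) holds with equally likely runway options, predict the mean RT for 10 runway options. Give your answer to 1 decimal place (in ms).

852.3 ms

Fit slope and intercept:
  b = (676 − 443) / (log₂ 5 − log₂ 2) = 233 / (2.3219 − 1) = 176.258 ms/bit
  a = 443 − 176.258 × 1 = 266.742 ms
Then RT(10) = 266.742 + 176.258 × log₂ 10 = 266.742 + 176.258 × 3.3219 ≈ 852.258 ms.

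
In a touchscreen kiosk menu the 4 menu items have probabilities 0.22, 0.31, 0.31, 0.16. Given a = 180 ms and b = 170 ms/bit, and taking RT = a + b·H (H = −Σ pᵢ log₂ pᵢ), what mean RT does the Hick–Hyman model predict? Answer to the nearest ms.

512 ms

Entropy contributions −pᵢ log₂ pᵢ: 0.4806, 0.5238, 0.5238, 0.4230; sum H = 1.9512 bits.
RT = a + bH = 180 + 170·1.9512 = 511.70 ms.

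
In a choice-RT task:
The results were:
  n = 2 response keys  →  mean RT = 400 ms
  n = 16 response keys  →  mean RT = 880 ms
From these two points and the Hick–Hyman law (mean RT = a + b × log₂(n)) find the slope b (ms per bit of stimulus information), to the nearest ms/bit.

160 ms/bit

The slope on a log₂ axis is (880 − 400) / (4 − 1) = 160 ms/bit.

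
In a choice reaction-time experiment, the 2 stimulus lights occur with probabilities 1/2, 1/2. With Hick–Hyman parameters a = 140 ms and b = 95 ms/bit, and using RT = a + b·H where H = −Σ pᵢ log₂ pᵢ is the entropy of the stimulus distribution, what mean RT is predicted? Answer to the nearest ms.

235 ms

Each term −pᵢ log₂ pᵢ: 0.5·1 + 0.5·1; summed, H = 1.000 bits.
Mean RT = a + bH = 140 + 95·1.000 = 235.00 ms.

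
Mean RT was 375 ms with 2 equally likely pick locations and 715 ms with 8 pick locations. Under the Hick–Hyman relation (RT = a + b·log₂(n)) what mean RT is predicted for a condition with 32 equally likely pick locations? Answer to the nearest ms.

Solve the two-equation system in a and b:
  b = (715 − 375) / (log₂ 8 − log₂ 2) = 340 / (3 − 1) = 170 ms/bit
  a = 375 − 170 × 1 = 205 ms
Then RT(32) = 205 + 170 × log₂ 32 = 205 + 170 × 5 ≈ 1055.000 ms.

1055 ms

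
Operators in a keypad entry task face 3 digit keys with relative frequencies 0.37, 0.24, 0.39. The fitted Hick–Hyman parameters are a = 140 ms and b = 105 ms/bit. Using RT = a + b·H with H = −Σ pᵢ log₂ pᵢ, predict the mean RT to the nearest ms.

Entropy contributions −pᵢ log₂ pᵢ: 0.5307, 0.4941, 0.5298; sum H = 1.5547 bits.
RT = a + bH = 140 + 105·1.5547 = 303.24 ms.

303 ms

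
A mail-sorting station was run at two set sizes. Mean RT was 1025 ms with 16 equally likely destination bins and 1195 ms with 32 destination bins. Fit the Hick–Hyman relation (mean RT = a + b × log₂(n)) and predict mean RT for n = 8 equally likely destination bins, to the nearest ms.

855 ms

Solve the two-equation system in a and b:
  b = (1195 − 1025) / (log₂ 32 − log₂ 16) = 170 / (5 − 4) = 170 ms/bit
  a = 1025 − 170 × 4 = 345 ms
Then RT(8) = 345 + 170 × log₂ 8 = 345 + 170 × 3 ≈ 855.000 ms.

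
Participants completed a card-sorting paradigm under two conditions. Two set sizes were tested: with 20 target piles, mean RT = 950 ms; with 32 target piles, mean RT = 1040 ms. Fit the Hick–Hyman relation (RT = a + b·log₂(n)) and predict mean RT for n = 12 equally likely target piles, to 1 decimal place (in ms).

Fit slope and intercept:
  b = (1040 − 950) / (log₂ 32 − log₂ 20) = 90 / (5 − 4.3219) = 132.729 ms/bit
  a = 950 − 132.729 × 4.3219 = 376.354 ms
Then RT(12) = 376.354 + 132.729 × log₂ 12 = 376.354 + 132.729 × 3.5850 ≈ 852.183 ms.

852.2 ms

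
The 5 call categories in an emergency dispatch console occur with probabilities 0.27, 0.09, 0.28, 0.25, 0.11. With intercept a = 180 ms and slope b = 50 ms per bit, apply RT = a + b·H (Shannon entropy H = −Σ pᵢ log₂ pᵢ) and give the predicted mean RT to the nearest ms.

Entropy contributions −pᵢ log₂ pᵢ: 0.5100, 0.3127, 0.5142, 0.5000, 0.3503; sum H = 2.1872 bits.
RT = a + bH = 180 + 50·2.1872 = 289.36 ms.

289 ms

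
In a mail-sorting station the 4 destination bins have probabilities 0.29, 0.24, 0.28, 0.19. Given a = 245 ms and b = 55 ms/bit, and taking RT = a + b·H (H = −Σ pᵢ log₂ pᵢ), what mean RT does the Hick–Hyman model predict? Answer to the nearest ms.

354 ms

H = 0.29·log₂(1/0.29) + 0.24·log₂(1/0.24) + 0.28·log₂(1/0.28) + 0.19·log₂(1/0.19) = 1.9815 bits.
RT = 245 + 55 × 1.9815 = 353.98 ms.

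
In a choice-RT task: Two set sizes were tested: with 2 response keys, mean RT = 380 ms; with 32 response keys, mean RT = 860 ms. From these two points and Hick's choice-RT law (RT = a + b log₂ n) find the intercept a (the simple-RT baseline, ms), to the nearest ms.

260 ms

b = (RT₂ − RT₁)/(log₂ n₂ − log₂ n₁) = (860 − 380)/(5 − 1) = 120 ms/bit.
a = RT₁ − b·log₂ n₁ = 380 − 120 × 1 = 260.000 ms.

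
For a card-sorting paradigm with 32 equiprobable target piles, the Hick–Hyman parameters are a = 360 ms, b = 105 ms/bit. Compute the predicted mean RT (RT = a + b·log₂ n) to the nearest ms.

log₂(32) = 5 bits, so RT = 360 + 105 × 5 ≈ 885.000 ms.

885 ms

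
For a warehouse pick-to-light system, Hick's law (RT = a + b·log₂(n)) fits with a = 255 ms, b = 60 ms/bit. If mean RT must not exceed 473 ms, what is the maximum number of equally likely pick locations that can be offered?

12

Information budget: (473 − 255)/60 = 3.6333 bits, so n ≤ 2^3.6333 = 12.409 → at most 12.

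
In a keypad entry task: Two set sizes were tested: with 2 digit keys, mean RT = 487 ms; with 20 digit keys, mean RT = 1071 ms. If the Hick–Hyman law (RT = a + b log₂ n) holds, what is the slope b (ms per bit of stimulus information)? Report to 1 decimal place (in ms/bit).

175.8 ms/bit

Slope: b = (1071 − 487) / (log₂ 20 − log₂ 2) = 584/3.3219 = 175.802 ms/bit.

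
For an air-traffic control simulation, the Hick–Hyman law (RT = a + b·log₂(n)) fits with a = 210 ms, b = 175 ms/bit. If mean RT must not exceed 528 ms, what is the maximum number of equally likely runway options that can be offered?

3

175·log₂ n ≤ 528 − 210 = 318, giving log₂ n ≤ 1.8171 and n ≤ 3.524. The largest whole number is 3.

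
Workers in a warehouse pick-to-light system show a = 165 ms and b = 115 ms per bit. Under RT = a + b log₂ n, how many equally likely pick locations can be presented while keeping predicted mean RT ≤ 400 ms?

115·log₂ n ≤ 400 − 165 = 235, giving log₂ n ≤ 2.0435 and n ≤ 4.122. The largest whole number is 4.

4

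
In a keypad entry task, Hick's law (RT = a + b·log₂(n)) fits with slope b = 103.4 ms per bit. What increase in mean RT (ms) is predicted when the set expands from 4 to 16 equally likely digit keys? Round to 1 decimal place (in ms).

206.8 ms

The intercept a cancels: ΔRT = b·(log₂ n₂ − log₂ n₁) = b·log₂(n₂/n₁).
log₂(16) − log₂(4) = log₂(16/4) = log₂(4) = 2.
ΔRT = 103.4 × 2.0000 = 206.800 ms.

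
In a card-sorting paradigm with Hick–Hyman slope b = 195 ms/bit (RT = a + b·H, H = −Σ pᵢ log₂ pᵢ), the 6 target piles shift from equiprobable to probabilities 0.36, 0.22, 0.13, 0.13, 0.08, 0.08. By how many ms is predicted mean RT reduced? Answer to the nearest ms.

Equiprobable entropy H₀ = log₂ 6 = 2.5850 bits.
Skewed entropy H = −Σ pᵢ log₂ pᵢ = 2.3595 bits.
ΔRT = b·(H₀ − H) = 195 × 0.2255 = 43.97 ms.

44 ms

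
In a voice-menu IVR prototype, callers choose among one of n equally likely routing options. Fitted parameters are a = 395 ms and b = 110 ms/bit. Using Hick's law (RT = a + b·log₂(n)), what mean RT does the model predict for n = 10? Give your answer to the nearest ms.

760 ms

log₂(10) = 3.3219 bits, so RT = 395 + 110 × 3.3219 ≈ 760.412 ms.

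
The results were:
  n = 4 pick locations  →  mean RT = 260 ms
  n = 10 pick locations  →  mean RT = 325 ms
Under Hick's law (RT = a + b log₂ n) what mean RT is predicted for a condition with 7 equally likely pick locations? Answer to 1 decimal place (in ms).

299.7 ms

Solve the two-equation system in a and b:
  b = (325 − 260) / (log₂ 10 − log₂ 4) = 65 / (3.3219 − 2) = 49.171 ms/bit
  a = 260 − 49.171 × 2 = 161.659 ms
Then RT(7) = 161.659 + 49.171 × log₂ 7 = 161.659 + 49.171 × 2.8074 ≈ 299.698 ms.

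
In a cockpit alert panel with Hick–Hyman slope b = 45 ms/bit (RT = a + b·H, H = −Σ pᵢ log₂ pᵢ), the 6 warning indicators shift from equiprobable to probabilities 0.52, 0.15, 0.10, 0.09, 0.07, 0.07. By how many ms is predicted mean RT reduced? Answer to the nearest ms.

23 ms

The RT saving is b·ΔH. Equiprobable H₀ = log₂(6) = 2.5850 bits; with the given probabilities H = 2.0831 bits.
b·(H₀ − H) = 45 × (2.5850 − 2.0831) = 22.58 ms.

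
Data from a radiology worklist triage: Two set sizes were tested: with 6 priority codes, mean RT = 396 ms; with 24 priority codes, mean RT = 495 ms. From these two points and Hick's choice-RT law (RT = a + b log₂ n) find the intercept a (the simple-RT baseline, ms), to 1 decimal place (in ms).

The slope on a log₂ axis is (495 − 396) / (4.5850 − 2.5850) = 49.500 ms/bit.
Intercept: a = 396 − 49.500·log₂(6) = 268.044 ms.

268.0 ms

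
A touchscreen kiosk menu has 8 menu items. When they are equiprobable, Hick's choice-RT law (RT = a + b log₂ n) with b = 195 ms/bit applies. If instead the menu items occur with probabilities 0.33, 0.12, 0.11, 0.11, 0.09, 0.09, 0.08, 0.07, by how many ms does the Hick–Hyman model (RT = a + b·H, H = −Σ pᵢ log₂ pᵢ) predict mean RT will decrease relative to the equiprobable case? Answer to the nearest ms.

Equiprobable entropy H₀ = log₂ 8 = 3.0000 bits.
Skewed entropy H = −Σ pᵢ log₂ pᵢ = 2.7808 bits.
ΔRT = b·(H₀ − H) = 195 × 0.2192 = 42.74 ms.

43 ms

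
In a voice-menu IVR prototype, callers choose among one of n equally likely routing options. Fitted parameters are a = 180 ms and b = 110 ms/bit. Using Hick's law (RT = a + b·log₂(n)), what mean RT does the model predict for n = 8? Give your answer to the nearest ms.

log₂(8) = 3 bits, so RT = 180 + 110 × 3 ≈ 510.000 ms.

510 ms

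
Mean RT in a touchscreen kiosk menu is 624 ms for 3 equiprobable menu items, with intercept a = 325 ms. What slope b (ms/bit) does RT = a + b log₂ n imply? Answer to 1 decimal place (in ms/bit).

3 alternatives carry log₂ 3 = 1.5850 bits; the choice cost is 624 − 325 = 299 ms, so b = 299/1.5850 = 188.648 ms/bit.

188.6 ms/bit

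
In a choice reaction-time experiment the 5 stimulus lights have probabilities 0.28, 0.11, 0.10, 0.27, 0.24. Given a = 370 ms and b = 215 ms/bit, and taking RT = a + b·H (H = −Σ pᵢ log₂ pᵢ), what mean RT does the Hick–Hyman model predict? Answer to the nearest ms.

H = 0.28·log₂(1/0.28) + 0.11·log₂(1/0.11) + 0.10·log₂(1/0.10) + 0.27·log₂(1/0.27) + 0.24·log₂(1/0.24) = 2.2009 bits.
RT = 370 + 215 × 2.2009 = 843.18 ms.

843 ms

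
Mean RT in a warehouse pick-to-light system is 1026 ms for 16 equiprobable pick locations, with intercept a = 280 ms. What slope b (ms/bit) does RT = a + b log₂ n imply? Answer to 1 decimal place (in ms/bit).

186.5 ms/bit

16 alternatives carry log₂ 16 = 4 bits; the choice cost is 1026 − 280 = 746 ms, so b = 746/4 = 186.500 ms/bit.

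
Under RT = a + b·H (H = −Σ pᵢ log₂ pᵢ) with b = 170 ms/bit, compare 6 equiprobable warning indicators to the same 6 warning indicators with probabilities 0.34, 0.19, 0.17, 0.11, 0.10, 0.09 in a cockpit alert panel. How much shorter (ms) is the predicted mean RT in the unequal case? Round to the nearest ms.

Equiprobable entropy H₀ = log₂ 6 = 2.5850 bits.
Skewed entropy H = −Σ pᵢ log₂ pᵢ = 2.4141 bits.
ΔRT = b·(H₀ − H) = 170 × 0.1708 = 29.04 ms.

29 ms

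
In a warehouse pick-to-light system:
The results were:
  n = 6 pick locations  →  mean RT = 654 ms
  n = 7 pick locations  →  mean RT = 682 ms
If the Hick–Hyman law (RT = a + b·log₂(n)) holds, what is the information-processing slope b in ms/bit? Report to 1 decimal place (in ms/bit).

The slope on a log₂ axis is (682 − 654) / (2.8074 − 2.5850) = 125.904 ms/bit.

125.9 ms/bit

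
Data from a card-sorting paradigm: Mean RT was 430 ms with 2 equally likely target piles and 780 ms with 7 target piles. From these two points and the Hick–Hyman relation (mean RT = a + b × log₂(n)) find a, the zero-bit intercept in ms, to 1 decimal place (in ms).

236.3 ms

b = (RT₂ − RT₁)/(log₂ n₂ − log₂ n₁) = (780 − 430)/(2.8074 − 1) = 193.653 ms/bit.
a = RT₁ − b·log₂ n₁ = 430 − 193.653 × 1 = 236.347 ms.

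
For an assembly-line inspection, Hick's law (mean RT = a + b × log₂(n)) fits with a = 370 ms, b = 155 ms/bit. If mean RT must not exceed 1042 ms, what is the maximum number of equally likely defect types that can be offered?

20

Set 370 + 155·log₂ n ≤ 1042 → log₂ n ≤ (1042 − 370)/155 = 4.3355.
So n ≤ 2^4.3355 = 20.189; the largest integer n is 20.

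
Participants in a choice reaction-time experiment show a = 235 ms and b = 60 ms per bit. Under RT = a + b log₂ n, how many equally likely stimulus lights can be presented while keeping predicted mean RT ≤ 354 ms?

3

60·log₂ n ≤ 354 − 235 = 119, giving log₂ n ≤ 1.9833 and n ≤ 3.954. The largest whole number is 3.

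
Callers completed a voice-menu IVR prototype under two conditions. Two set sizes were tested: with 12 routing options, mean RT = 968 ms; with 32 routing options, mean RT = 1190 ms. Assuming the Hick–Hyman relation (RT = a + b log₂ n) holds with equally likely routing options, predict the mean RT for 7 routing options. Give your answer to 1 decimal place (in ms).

Solve the two-equation system in a and b:
  b = (1190 − 968) / (log₂ 32 − log₂ 12) = 222 / (5 − 3.5850) = 156.886 ms/bit
  a = 968 − 156.886 × 3.5850 = 405.568 ms
Then RT(7) = 405.568 + 156.886 × log₂ 7 = 405.568 + 156.886 × 2.8074 ≈ 846.004 ms.

846.0 ms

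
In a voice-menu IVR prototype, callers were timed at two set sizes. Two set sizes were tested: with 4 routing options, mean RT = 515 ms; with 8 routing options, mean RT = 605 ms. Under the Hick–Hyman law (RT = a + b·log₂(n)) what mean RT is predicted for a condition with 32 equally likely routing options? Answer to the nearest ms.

RT is linear in log₂ n, so two points fix the line:
  b = (605 − 515) / (log₂ 8 − log₂ 4) = 90 / (3 − 2) = 90 ms/bit
  a = 515 − 90 × 2 = 335 ms
Then RT(32) = 335 + 90 × log₂ 32 = 335 + 90 × 5 ≈ 785.000 ms.

785 ms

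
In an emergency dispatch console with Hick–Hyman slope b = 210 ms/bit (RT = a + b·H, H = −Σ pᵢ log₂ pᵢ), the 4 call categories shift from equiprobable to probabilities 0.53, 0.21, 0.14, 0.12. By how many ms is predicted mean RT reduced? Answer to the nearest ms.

58 ms

Equiprobable entropy H₀ = log₂ 4 = 2.0000 bits.
Skewed entropy H = −Σ pᵢ log₂ pᵢ = 1.7224 bits.
ΔRT = b·(H₀ − H) = 210 × 0.2776 = 58.29 ms.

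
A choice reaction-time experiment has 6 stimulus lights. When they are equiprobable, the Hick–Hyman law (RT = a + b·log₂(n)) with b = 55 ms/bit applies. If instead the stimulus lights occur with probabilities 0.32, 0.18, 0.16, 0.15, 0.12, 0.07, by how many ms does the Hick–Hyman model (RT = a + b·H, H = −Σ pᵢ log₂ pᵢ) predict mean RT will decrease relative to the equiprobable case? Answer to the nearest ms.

8 ms

Equiprobable entropy H₀ = log₂ 6 = 2.5850 bits.
Skewed entropy H = −Σ pᵢ log₂ pᵢ = 2.4405 bits.
ΔRT = b·(H₀ − H) = 55 × 0.1444 = 7.94 ms.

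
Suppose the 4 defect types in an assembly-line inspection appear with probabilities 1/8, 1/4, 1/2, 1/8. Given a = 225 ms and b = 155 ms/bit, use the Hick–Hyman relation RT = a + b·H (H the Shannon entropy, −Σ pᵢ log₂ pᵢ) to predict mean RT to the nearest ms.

496 ms

H = −Σ pᵢ log₂ pᵢ = 0.125·3 + 0.25·2 + 0.5·1 + 0.125·3 = 1.750 bits.
RT = 225 + 155 × 1.750 = 496.25 ms.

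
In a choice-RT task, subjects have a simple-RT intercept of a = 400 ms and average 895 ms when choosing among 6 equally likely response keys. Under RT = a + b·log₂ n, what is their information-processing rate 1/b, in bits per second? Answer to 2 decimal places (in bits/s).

b = (895 − 400)/log₂ 6 = 495/2.5850 = 191.492 ms per bit = 0.19149 s/bit; the reciprocal is 5.222 bits/s.

5.22 bits/s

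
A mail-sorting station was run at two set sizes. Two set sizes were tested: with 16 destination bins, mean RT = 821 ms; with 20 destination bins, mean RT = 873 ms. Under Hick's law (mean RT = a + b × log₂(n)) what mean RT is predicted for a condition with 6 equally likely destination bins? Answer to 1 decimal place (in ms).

592.4 ms

With log₂ n on the abscissa the relation is linear; from the two conditions:
  b = (873 − 821) / (log₂ 20 − log₂ 16) = 52 / (4.3219 − 4) = 161.527 ms/bit
  a = 821 − 161.527 × 4 = 174.893 ms
Then RT(6) = 174.893 + 161.527 × log₂ 6 = 174.893 + 161.527 × 2.5850 ≈ 592.434 ms.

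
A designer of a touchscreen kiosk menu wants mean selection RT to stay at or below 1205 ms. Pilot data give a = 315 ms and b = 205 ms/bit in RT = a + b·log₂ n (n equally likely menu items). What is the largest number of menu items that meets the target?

20

205·log₂ n ≤ 1205 − 315 = 890, giving log₂ n ≤ 4.3415 and n ≤ 20.273. The largest whole number is 20.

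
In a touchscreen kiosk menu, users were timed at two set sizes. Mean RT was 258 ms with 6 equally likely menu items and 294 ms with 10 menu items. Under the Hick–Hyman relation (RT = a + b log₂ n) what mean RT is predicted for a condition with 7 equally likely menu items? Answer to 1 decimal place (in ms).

RT is linear in log₂ n, so two points fix the line:
  b = (294 − 258) / (log₂ 10 − log₂ 6) = 36 / (3.3219 − 2.5850) = 48.849 ms/bit
  a = 258 − 48.849 × 2.5850 = 131.727 ms
Then RT(7) = 131.727 + 48.849 × log₂ 7 = 131.727 + 48.849 × 2.8074 ≈ 268.864 ms.

268.9 ms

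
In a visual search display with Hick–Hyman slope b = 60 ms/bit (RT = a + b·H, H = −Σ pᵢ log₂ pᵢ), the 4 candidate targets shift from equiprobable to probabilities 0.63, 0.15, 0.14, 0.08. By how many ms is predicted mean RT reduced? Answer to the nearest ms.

29 ms

The RT saving is b·ΔH. Equiprobable H₀ = log₂(4) = 2.0000 bits; with the given probabilities H = 1.5191 bits.
b·(H₀ − H) = 60 × (2.0000 − 1.5191) = 28.85 ms.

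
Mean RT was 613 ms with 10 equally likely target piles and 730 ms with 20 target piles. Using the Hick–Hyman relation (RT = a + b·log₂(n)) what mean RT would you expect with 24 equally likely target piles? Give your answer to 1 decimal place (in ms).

760.8 ms

RT is linear in log₂ n, so two points fix the line:
  b = (730 − 613) / (log₂ 20 − log₂ 10) = 117 / (4.3219 − 3.3219) = 117.000 ms/bit
  a = 613 − 117.000 × 3.3219 = 224.334 ms
Then RT(24) = 224.334 + 117.000 × log₂ 24 = 224.334 + 117.000 × 4.5850 ≈ 760.775 ms.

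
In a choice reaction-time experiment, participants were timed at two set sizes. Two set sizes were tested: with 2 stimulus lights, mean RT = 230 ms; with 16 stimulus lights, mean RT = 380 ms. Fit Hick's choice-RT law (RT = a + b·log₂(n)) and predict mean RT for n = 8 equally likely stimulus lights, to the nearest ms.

Fit slope and intercept:
  b = (380 − 230) / (log₂ 16 − log₂ 2) = 150 / (4 − 1) = 50 ms/bit
  a = 230 − 50 × 1 = 180 ms
Then RT(8) = 180 + 50 × log₂ 8 = 180 + 50 × 3 ≈ 330.000 ms.

330 ms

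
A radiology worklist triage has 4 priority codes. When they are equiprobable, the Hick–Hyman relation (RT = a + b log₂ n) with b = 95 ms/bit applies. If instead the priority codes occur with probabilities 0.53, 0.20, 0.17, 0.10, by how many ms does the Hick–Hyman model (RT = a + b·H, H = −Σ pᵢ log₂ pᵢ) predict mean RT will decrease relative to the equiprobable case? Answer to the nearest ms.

The RT saving is b·ΔH. Equiprobable H₀ = log₂(4) = 2.0000 bits; with the given probabilities H = 1.7166 bits.
b·(H₀ − H) = 95 × (2.0000 − 1.7166) = 26.92 ms.

27 ms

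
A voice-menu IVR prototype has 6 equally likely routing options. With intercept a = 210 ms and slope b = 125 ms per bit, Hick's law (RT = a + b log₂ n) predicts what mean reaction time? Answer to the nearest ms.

533 ms

log₂(6) = 2.5850 bits, so RT = 210 + 125 × 2.5850 ≈ 533.120 ms.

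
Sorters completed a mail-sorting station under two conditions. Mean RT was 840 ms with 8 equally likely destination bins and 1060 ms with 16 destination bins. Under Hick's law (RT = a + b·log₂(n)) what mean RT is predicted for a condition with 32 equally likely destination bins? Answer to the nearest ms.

Fit slope and intercept:
  b = (1060 − 840) / (log₂ 16 − log₂ 8) = 220 / (4 − 3) = 220 ms/bit
  a = 840 − 220 × 3 = 180 ms
Then RT(32) = 180 + 220 × log₂ 32 = 180 + 220 × 5 ≈ 1280.000 ms.

1280 ms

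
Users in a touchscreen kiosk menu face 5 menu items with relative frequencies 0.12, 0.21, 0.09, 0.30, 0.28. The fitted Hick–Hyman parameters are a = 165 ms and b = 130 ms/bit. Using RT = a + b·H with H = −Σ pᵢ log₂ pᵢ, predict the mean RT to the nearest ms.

H = 0.12·log₂(1/0.12) + 0.21·log₂(1/0.21) + 0.09·log₂(1/0.09) + 0.30·log₂(1/0.30) + 0.28·log₂(1/0.28) = 2.1879 bits.
RT = 165 + 130 × 2.1879 = 449.42 ms.

449 ms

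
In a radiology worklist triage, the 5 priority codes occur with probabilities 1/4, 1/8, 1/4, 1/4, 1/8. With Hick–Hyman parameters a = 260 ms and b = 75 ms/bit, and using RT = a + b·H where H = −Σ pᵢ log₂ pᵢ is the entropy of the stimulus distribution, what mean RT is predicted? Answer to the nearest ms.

429 ms

H = −Σ pᵢ log₂ pᵢ = 0.25·2 + 0.125·3 + 0.25·2 + 0.25·2 + 0.125·3 = 2.250 bits.
RT = 260 + 75 × 2.250 = 428.75 ms.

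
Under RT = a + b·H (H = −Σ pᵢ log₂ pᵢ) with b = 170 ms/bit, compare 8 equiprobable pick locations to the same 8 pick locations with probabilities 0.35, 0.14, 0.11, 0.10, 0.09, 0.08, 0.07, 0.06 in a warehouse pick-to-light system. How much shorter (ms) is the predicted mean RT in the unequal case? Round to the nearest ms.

The RT saving is b·ΔH. Equiprobable H₀ = log₂(8) = 3.0000 bits; with the given probabilities H = 2.7259 bits.
b·(H₀ − H) = 170 × (3.0000 − 2.7259) = 46.59 ms.

47 ms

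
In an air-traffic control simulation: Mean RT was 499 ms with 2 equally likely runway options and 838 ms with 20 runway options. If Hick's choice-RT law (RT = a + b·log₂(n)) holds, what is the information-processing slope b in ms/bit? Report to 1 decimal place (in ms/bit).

102.0 ms/bit

b = (RT₂ − RT₁)/(log₂ n₂ − log₂ n₁) = (838 − 499)/(4.3219 − 1) = 102.049 ms/bit.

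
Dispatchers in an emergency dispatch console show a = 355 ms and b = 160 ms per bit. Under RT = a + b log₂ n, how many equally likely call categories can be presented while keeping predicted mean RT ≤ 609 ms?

3

Information budget: (609 − 355)/160 = 1.5875 bits, so n ≤ 2^1.5875 = 3.005 → at most 3.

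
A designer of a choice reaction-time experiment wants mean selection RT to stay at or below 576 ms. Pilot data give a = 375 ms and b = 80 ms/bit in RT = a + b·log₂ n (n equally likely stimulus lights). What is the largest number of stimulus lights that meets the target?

Information budget: (576 − 375)/80 = 2.5125 bits, so n ≤ 2^2.5125 = 5.706 → at most 5.

5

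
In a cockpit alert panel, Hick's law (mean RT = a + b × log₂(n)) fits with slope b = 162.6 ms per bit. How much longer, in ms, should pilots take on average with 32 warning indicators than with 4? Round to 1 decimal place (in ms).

487.8 ms

ΔRT = (a + b log₂ n₂) − (a + b log₂ n₁) = b·(log₂ n₂ − log₂ n₁).
log₂(32) − log₂(4) = log₂(32/4) = log₂(8) = 3.
ΔRT = 162.6 × 3.0000 = 487.800 ms.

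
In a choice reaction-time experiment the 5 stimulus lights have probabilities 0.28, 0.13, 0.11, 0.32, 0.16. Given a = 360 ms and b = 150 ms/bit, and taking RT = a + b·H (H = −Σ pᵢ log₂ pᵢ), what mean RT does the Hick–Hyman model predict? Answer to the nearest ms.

Entropy contributions −pᵢ log₂ pᵢ: 0.5142, 0.3826, 0.3503, 0.5260, 0.4230; sum H = 2.1962 bits.
RT = a + bH = 360 + 150·2.1962 = 689.43 ms.

689 ms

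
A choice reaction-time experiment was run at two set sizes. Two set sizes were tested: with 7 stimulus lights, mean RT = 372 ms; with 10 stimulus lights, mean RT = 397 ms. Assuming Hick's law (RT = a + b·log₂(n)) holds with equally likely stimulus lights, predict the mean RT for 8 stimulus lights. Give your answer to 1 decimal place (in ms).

381.4 ms

Solve the two-equation system in a and b:
  b = (397 − 372) / (log₂ 10 − log₂ 7) = 25 / (3.3219 − 2.8074) = 48.584 ms/bit
  a = 372 − 48.584 × 2.8074 = 235.608 ms
Then RT(8) = 235.608 + 48.584 × log₂ 8 = 235.608 + 48.584 × 3 ≈ 381.359 ms.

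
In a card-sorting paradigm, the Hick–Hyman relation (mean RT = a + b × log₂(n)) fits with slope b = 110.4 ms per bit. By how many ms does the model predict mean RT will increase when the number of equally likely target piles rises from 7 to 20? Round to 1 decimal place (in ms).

167.2 ms

Only the slope matters, since a is common to both: ΔRT = b·log₂(n₂/n₁).
log₂(20) − log₂(7) = 4.3219 − 2.8074 = 1.5146.
ΔRT = 110.4 × 1.5146 = 167.209 ms.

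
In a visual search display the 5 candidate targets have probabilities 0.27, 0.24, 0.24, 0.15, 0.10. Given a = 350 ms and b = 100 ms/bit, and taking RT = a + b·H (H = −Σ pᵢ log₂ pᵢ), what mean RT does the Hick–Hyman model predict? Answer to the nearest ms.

Entropy contributions −pᵢ log₂ pᵢ: 0.5100, 0.4941, 0.4941, 0.4105, 0.3322; sum H = 2.2410 bits.
RT = a + bH = 350 + 100·2.2410 = 574.10 ms.

574 ms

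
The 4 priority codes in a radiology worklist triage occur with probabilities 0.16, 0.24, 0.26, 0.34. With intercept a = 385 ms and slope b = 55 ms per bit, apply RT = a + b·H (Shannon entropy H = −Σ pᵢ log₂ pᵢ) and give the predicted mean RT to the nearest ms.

Entropy contributions −pᵢ log₂ pᵢ: 0.4230, 0.4941, 0.5053, 0.5292; sum H = 1.9516 bits.
RT = a + bH = 385 + 55·1.9516 = 492.34 ms.

492 ms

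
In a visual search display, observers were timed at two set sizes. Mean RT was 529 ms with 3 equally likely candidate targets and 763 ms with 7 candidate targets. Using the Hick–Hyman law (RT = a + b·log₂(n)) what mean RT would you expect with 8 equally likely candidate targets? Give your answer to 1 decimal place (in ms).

Solve the two-equation system in a and b:
  b = (763 − 529) / (log₂ 7 − log₂ 3) = 234 / (2.8074 − 1.5850) = 191.428 ms/bit
  a = 529 − 191.428 × 1.5850 = 225.594 ms
Then RT(8) = 225.594 + 191.428 × log₂ 8 = 225.594 + 191.428 × 3 ≈ 799.878 ms.

799.9 ms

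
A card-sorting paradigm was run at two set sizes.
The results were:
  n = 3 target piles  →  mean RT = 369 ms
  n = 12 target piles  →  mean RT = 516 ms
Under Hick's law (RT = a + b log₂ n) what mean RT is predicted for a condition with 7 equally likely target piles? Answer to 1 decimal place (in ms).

With log₂ n on the abscissa the relation is linear; from the two conditions:
  b = (516 − 369) / (log₂ 12 − log₂ 3) = 147 / (3.5850 − 1.5850) = 73.500 ms/bit
  a = 369 − 73.500 × 1.5850 = 252.505 ms
Then RT(7) = 252.505 + 73.500 × log₂ 7 = 252.505 + 73.500 × 2.8074 ≈ 458.846 ms.

458.8 ms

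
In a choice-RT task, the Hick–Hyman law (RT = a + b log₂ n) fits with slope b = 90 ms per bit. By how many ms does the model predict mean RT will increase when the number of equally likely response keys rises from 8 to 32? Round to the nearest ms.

ΔRT = (a + b log₂ n₂) − (a + b log₂ n₁) = b·(log₂ n₂ − log₂ n₁).
log₂(32) − log₂(8) = log₂(32/8) = log₂(4) = 2.
ΔRT = 90 × 2.0000 = 180.000 ms.

180 ms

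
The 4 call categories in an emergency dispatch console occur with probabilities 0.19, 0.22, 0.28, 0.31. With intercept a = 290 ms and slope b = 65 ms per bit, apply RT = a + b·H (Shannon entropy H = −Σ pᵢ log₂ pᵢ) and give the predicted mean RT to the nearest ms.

H = 0.19·log₂(1/0.19) + 0.22·log₂(1/0.22) + 0.28·log₂(1/0.28) + 0.31·log₂(1/0.31) = 1.9738 bits.
RT = 290 + 65 × 1.9738 = 418.30 ms.

418 ms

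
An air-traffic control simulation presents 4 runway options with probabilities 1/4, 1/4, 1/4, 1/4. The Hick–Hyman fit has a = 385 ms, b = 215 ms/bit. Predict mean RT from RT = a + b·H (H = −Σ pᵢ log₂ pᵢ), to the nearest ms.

815 ms

H = −Σ pᵢ log₂ pᵢ = 0.25·2 + 0.25·2 + 0.25·2 + 0.25·2 = 2.000 bits.
RT = 385 + 215 × 2.000 = 815.00 ms.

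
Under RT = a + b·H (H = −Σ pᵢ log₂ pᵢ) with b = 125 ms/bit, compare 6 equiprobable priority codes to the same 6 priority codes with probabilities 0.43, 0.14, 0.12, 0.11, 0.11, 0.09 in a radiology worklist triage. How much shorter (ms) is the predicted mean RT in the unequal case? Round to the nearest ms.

35 ms

Equiprobable entropy H₀ = log₂ 6 = 2.5850 bits.
Skewed entropy H = −Σ pᵢ log₂ pᵢ = 2.3010 bits.
ΔRT = b·(H₀ − H) = 125 × 0.2840 = 35.50 ms.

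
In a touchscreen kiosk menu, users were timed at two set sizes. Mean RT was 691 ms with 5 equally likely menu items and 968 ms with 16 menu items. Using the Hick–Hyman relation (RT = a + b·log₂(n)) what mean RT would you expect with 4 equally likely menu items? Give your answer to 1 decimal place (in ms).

637.9 ms

With log₂ n on the abscissa the relation is linear; from the two conditions:
  b = (968 − 691) / (log₂ 16 − log₂ 5) = 277 / (4 − 2.3219) = 165.070 ms/bit
  a = 691 − 165.070 × 2.3219 = 307.718 ms
Then RT(4) = 307.718 + 165.070 × log₂ 4 = 307.718 + 165.070 × 2 ≈ 637.859 ms.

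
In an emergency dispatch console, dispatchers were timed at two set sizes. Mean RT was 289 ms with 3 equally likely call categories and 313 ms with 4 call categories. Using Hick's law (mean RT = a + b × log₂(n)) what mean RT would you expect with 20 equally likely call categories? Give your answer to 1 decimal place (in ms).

447.3 ms

Fit slope and intercept:
  b = (313 − 289) / (log₂ 4 − log₂ 3) = 24 / (2 − 1.5850) = 57.826 ms/bit
  a = 289 − 57.826 × 1.5850 = 197.348 ms
Then RT(20) = 197.348 + 57.826 × log₂ 20 = 197.348 + 57.826 × 4.3219 ≈ 447.268 ms.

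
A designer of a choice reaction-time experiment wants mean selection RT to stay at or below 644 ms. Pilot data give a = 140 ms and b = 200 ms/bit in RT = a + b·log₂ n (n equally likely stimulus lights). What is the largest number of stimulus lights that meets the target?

Information budget: (644 − 140)/200 = 2.5200 bits, so n ≤ 2^2.5200 = 5.736 → at most 5.

5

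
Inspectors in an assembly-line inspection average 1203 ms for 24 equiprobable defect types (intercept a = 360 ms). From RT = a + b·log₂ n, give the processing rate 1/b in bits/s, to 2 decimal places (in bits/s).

5.44 bits/s

Choice component = 1203 − 360 = 843 ms over log₂(24) = 4.5850 bits.
b = 843 / 4.5850 = 183.862 ms/bit, so 1/b = 5.439 bits/s.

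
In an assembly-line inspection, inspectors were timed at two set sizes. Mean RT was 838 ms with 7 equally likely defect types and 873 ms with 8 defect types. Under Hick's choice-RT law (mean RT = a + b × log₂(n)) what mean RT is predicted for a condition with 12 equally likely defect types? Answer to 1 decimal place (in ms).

With log₂ n on the abscissa the relation is linear; from the two conditions:
  b = (873 − 838) / (log₂ 8 − log₂ 7) = 35 / (3 − 2.8074) = 181.681 ms/bit
  a = 838 − 181.681 × 2.8074 = 327.956 ms
Then RT(12) = 327.956 + 181.681 × log₂ 12 = 327.956 + 181.681 × 3.5850 ≈ 979.277 ms.

979.3 ms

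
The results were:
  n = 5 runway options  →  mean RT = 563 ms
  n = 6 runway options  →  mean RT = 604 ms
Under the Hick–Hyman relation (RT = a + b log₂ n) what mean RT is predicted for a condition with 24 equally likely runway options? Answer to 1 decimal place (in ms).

915.7 ms

Fit slope and intercept:
  b = (604 − 563) / (log₂ 6 − log₂ 5) = 41 / (2.5850 − 2.3219) = 155.873 ms/bit
  a = 563 − 155.873 × 2.3219 = 201.074 ms
Then RT(24) = 201.074 + 155.873 × log₂ 24 = 201.074 + 155.873 × 4.5850 ≈ 915.746 ms.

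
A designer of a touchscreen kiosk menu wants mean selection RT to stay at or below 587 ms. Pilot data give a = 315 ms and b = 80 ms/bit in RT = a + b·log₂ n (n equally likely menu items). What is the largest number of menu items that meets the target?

Set 315 + 80·log₂ n ≤ 587 → log₂ n ≤ (587 − 315)/80 = 3.4000.
So n ≤ 2^3.4000 = 10.556; the largest integer n is 10.

10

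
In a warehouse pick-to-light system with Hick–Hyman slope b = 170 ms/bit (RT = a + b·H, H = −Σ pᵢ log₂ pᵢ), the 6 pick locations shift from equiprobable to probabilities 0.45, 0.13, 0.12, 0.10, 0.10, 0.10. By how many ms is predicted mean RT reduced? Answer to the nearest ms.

54 ms

The RT saving is b·ΔH. Equiprobable H₀ = log₂(6) = 2.5850 bits; with the given probabilities H = 2.2647 bits.
b·(H₀ − H) = 170 × (2.5850 − 2.2647) = 54.45 ms.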